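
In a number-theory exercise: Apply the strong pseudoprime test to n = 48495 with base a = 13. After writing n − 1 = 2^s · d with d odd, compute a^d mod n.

6052

n − 1 = 48494 = 2^1 · 24247, so s = 1 and d = 24247.
Repeated squaring mod 48495: 13^1 ≡ 13, 13^2 ≡ 169, 13^4 ≡ 28561, 13^8 ≡ 44821, 13^16 ≡ 16666, 13^32 ≡ 24691, 13^64 ≡ 14836, 13^128 ≡ 36586, 13^256 ≡ 24901, 13^512 ≡ 2731, 13^1024 ≡ 38626, 13^2048 ≡ 19201, 13^4096 ≡ 19411, 13^8192 ≡ 29266, 13^16384 ≡ 28561.
24247 = 16384 + 4096 + 2048 + 1024 + 512 + 128 + 32 + 16 + 4 + 2 + 1, so 13^24247 ≡ 28561·19411·19201·38626·2731·36586·24691·16666·28561·169·13 ≡ 6052 (mod 48495).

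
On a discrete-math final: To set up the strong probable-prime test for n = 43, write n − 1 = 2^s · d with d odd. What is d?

21

Halving: 42 → 21; 21 is odd.
So 42 = 2^1 · 21.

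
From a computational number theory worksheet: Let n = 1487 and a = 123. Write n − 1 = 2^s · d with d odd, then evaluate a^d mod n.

n − 1 = 1486 = 2^1 · 743, so s = 1 and d = 743.
123^743 mod 1487 = 1486.

1486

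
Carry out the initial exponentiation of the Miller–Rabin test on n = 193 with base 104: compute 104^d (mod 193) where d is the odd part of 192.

n − 1 = 192 = 2^6 · 3, so s = 6 and d = 3.
104^3 mod 193 = 60.

60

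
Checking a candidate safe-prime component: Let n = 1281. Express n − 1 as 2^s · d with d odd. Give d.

Halving: 1280 → 640 → 320 → 160 → 80 → 40 → 20 → 10 → 5; 5 is odd.
So 1280 = 2^8 · 5.

5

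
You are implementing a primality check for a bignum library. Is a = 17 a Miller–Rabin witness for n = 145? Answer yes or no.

n − 1 = 144 = 2^4 · 9, so s = 4 and d = 9.
By repeated squaring, 17^9 ≡ 17 (mod 145).
x_0 = 17^9 mod 145 = 17.
x_0 is neither 1 nor 144, so continue squaring.
x_1 = 17^2 mod 145 = 144.
x_1 ≡ −1, so 17 is not a witness.

no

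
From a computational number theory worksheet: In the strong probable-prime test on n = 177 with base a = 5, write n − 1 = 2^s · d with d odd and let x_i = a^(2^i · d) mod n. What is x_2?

169

n − 1 = 176 = 2^4 · 11, so s = 4 and d = 11.
Repeated squaring mod 177: 5^1 ≡ 5, 5^2 ≡ 25, 5^4 ≡ 94, 5^8 ≡ 163.
11 = 8 + 2 + 1, so 5^11 ≡ 163·25·5 ≡ 20 (mod 177).
x_0 = 20.
x_1 = 20^2 mod 177 = 46.
x_2 = 46^2 mod 177 = 169.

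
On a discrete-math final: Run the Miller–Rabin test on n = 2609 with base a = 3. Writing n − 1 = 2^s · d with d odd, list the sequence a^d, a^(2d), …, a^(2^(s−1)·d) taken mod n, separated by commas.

n − 1 = 2608 = 2^4 · 163, so s = 4 and d = 163.
x_0 = 3^163 mod 2609 = 1866.
x_1 = 1866^2 mod 2609 = 1550.
x_2 = 1550^2 mod 2609 = 2220.
x_3 = 2220^2 mod 2609 = 2608.

1866, 1550, 2220, 2608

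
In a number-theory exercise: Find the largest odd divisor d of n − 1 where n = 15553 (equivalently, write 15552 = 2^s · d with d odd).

243

Halving: 15552 → 7776 → 3888 → 1944 → 972 → 486 → 243; 243 is odd.
So 15552 = 2^6 · 243.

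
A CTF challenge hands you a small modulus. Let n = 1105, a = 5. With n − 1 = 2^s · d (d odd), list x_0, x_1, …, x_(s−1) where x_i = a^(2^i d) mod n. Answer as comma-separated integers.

n − 1 = 1104 = 2^4 · 69, so s = 4 and d = 69.
x_0 = 5^69 mod 1105 = 915.
x_1 = 915^2 mod 1105 = 740.
x_2 = 740^2 mod 1105 = 625.
x_3 = 625^2 mod 1105 = 560.

915, 740, 625, 560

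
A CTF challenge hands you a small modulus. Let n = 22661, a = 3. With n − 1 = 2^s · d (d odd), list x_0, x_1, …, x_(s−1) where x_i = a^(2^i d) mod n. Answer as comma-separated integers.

9523, 20868

n − 1 = 22660 = 2^2 · 5665, so s = 2 and d = 5665.
x_0 = 3^5665 mod 22661 = 9523.
x_1 = 9523^2 mod 22661 = 20868.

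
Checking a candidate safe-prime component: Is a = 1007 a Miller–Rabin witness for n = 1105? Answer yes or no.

n − 1 = 1104 = 2^4 · 69, so s = 4 and d = 69.
By repeated squaring, 1007^69 ≡ 837 (mod 1105).
x_0 = 1007^69 mod 1105 = 837.
x_0 is neither 1 nor 1104, so continue squaring.
x_1 = 837^2 mod 1105 = 1104.
x_1 ≡ −1, so 1007 is not a witness.

no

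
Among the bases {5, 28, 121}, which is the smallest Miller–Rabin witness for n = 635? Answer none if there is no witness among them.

n − 1 = 634 = 2^1 · 317, so s = 1 and d = 317.
Base 5: x_0 = 5^317 mod 635 = 610. x_0 ∉ {1, 634} and s = 1, so 5 is a Miller–Rabin witness and 635 is composite.
Base 28: x_0 = 28^317 mod 635 = 613. x_0 ∉ {1, 634} and s = 1, so 28 is a Miller–Rabin witness and 635 is composite.
Base 121: x_0 = 121^317 mod 635 = 36. x_0 ∉ {1, 634} and s = 1, so 121 is a Miller–Rabin witness and 635 is composite.
The smallest witness among the given bases is 5.

5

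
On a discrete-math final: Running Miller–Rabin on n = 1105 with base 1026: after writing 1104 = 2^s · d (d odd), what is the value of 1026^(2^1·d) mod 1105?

66

n − 1 = 1104 = 2^4 · 69, so s = 4 and d = 69.
x_0 = 1026^69 mod 1105 = 636.
x_1 = 636^2 mod 1105 = 66.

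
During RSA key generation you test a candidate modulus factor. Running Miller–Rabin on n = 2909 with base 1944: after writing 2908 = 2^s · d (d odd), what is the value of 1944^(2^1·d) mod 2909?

n − 1 = 2908 = 2^2 · 727, so s = 2 and d = 727.
Repeated squaring mod 2909: 1944^1 ≡ 1944, 1944^2 ≡ 345, 1944^4 ≡ 2665, 1944^8 ≡ 1356, 1944^16 ≡ 248, 1944^32 ≡ 415, 1944^64 ≡ 594, 1944^128 ≡ 847, 1944^256 ≡ 1795, 1944^512 ≡ 1762.
727 = 512 + 128 + 64 + 16 + 4 + 2 + 1, so 1944^727 ≡ 1762·847·594·248·2665·345·1944 ≡ 2908 (mod 2909).
x_0 = 2908.
x_1 = 2908^2 mod 2909 = 1.

1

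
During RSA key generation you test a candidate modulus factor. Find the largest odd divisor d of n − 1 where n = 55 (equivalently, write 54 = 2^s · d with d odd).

Halving: 54 → 27; 27 is odd.
So 54 = 2^1 · 27.

27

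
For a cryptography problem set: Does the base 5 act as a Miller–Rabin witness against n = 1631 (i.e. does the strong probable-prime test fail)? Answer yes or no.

n − 1 = 1630 = 2^1 · 815, so s = 1 and d = 815.
x_0 = 5^815 mod 1631 = 108.
x_0 ∉ {1, 1630} and s = 1, so 5 is a Miller–Rabin witness and 1631 is composite.

yes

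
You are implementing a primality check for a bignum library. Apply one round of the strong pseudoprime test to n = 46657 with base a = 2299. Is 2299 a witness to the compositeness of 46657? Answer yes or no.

n − 1 = 46656 = 2^6 · 729, so s = 6 and d = 729.
x_0 = 2299^729 mod 46657 = 33639.
x_0 is neither 1 nor 46656, so continue squaring.
x_1 = 33639^2 mod 46657 = 10100.
x_2 = 10100^2 mod 46657 = 17798.
x_3 = 17798^2 mod 46657 = 14431.
x_4 = 14431^2 mod 46657 = 23570.
x_5 = 23570^2 mod 46657 = 1.
x_5 = 1 but x_4 ≠ ±1, a nontrivial square root of 1 — 2299 is a witness and 46657 is composite.

yes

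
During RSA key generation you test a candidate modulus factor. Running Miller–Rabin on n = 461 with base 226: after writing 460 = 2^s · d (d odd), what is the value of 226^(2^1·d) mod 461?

460

n − 1 = 460 = 2^2 · 115, so s = 2 and d = 115.
x_0 = 226^115 mod 461 = 413.
x_1 = 413^2 mod 461 = 460.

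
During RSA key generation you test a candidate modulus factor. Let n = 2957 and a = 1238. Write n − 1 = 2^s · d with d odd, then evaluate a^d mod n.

n − 1 = 2956 = 2^2 · 739, so s = 2 and d = 739.
1238^739 mod 2957 = 1.

1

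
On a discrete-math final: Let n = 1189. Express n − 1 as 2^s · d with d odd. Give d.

Halving: 1188 → 594 → 297; 297 is odd.
So 1188 = 2^2 · 297.

297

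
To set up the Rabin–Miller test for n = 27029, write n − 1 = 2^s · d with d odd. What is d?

6757

Halving: 27028 → 13514 → 6757; 6757 is odd.
So 27028 = 2^2 · 6757.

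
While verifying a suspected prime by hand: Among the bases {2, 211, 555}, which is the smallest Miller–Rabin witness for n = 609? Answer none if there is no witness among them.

2

n − 1 = 608 = 2^5 · 19, so s = 5 and d = 19.
Base 2: x_0 = 2^19 mod 609 = 548. x_0 is neither 1 nor 608, so continue squaring. x_1 = 548^2 mod 609 = 67. x_2 = 67^2 mod 609 = 226. x_3 = 226^2 mod 609 = 529. x_4 = 529^2 mod 609 = 310. Reached i = s−1 = 4 without hitting −1: 2 is a Miller–Rabin witness and 609 is composite.
Base 211: x_0 = 211^19 mod 609 = 379. x_0 is neither 1 nor 608, so continue squaring. x_1 = 379^2 mod 609 = 526. x_2 = 526^2 mod 609 = 190. x_3 = 190^2 mod 609 = 169. x_4 = 169^2 mod 609 = 547. Reached i = s−1 = 4 without hitting −1: 211 is a Miller–Rabin witness and 609 is composite.
Base 555: x_0 = 555^19 mod 609 = 9. x_0 is neither 1 nor 608, so continue squaring. x_1 = 9^2 mod 609 = 81. x_2 = 81^2 mod 609 = 471. x_3 = 471^2 mod 609 = 165. x_4 = 165^2 mod 609 = 429. Reached i = s−1 = 4 without hitting −1: 555 is a Miller–Rabin witness and 609 is composite.
The smallest witness among the given bases is 2.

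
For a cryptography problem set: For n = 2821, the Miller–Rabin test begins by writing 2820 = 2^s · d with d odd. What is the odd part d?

705

Halving: 2820 → 1410 → 705; 705 is odd.
So 2820 = 2^2 · 705.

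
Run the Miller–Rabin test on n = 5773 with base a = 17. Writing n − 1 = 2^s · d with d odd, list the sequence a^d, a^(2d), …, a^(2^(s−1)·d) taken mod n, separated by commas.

n − 1 = 5772 = 2^2 · 1443, so s = 2 and d = 1443.
x_0 = 17^1443 mod 5773 = 2770.
x_1 = 2770^2 mod 5773 = 583.

2770, 583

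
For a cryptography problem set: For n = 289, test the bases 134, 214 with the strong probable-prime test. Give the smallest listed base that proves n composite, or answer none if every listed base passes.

none

n − 1 = 288 = 2^5 · 9, so s = 5 and d = 9.
Base 134: x_0 = 134^9 mod 289 = 134. x_0 is neither 1 nor 288, so continue squaring. x_1 = 134^2 mod 289 = 38. x_2 = 38^2 mod 289 = 288. x_2 ≡ −1, so 134 is not a witness.
Base 214: x_0 = 214^9 mod 289 = 75. x_0 is neither 1 nor 288, so continue squaring. x_1 = 75^2 mod 289 = 134. x_2 = 134^2 mod 289 = 38. x_3 = 38^2 mod 289 = 288. x_3 ≡ −1, so 214 is not a witness.
No listed base is a witness for 289.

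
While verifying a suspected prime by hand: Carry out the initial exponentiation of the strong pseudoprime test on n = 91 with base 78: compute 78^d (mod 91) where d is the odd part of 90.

78

n − 1 = 90 = 2^1 · 45, so s = 1 and d = 45.
Repeated squaring mod 91: 78^1 ≡ 78, 78^2 ≡ 78, 78^4 ≡ 78, 78^8 ≡ 78, 78^16 ≡ 78, 78^32 ≡ 78.
45 = 32 + 8 + 4 + 1, so 78^45 ≡ 78·78·78·78 ≡ 78 (mod 91).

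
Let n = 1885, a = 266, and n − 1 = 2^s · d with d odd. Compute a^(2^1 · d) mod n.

n − 1 = 1884 = 2^2 · 471, so s = 2 and d = 471.
x_0 = 266^471 mod 1885 = 671.
x_1 = 671^2 mod 1885 = 1611.

1611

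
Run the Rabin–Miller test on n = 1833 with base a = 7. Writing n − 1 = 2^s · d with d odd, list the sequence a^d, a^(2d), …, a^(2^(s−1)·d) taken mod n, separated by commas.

n − 1 = 1832 = 2^3 · 229, so s = 3 and d = 229.
x_0 = 7^229 mod 1833 = 826.
x_1 = 826^2 mod 1833 = 400.
x_2 = 400^2 mod 1833 = 529.

826, 400, 529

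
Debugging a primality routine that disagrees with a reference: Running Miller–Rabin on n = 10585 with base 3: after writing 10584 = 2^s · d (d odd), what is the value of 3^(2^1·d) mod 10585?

10584

n − 1 = 10584 = 2^3 · 1323, so s = 3 and d = 1323.
x_0 = 3^1323 mod 10585 = 8422.
x_1 = 8422^2 mod 10585 = 10584.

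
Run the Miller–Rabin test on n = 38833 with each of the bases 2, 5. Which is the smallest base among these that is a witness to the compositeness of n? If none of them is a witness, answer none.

none

n − 1 = 38832 = 2^4 · 2427, so s = 4 and d = 2427.
Base 2: x_0 = 2^2427 mod 38833 = 7165. x_0 is neither 1 nor 38832, so continue squaring. x_1 = 7165^2 mod 38833 = 38832. x_1 ≡ −1, so 2 is not a witness.
Base 5: x_0 = 5^2427 mod 38833 = 11355. x_0 is neither 1 nor 38832, so continue squaring. x_1 = 11355^2 mod 38833 = 10465. x_2 = 10465^2 mod 38833 = 7165. x_3 = 7165^2 mod 38833 = 38832. x_3 ≡ −1, so 5 is not a witness.
No listed base is a witness for 38833.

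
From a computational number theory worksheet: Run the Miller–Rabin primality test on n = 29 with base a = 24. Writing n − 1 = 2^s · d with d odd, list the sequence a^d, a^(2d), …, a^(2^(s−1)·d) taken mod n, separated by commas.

1, 1

n − 1 = 28 = 2^2 · 7, so s = 2 and d = 7.
x_0 = 24^7 mod 29 = 1.
x_1 = 1^2 mod 29 = 1.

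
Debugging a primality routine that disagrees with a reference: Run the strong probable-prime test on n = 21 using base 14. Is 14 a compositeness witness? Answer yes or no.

n − 1 = 20 = 2^2 · 5, so s = 2 and d = 5.
By repeated squaring, 14^5 ≡ 14 (mod 21).
x_0 = 14^5 mod 21 = 14.
x_0 is neither 1 nor 20, so continue squaring.
x_1 = 14^2 mod 21 = 7.
Reached i = s−1 = 1 without hitting −1: 14 is a Miller–Rabin witness and 21 is composite.

yes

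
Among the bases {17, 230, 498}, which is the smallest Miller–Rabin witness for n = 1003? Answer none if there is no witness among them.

n − 1 = 1002 = 2^1 · 501, so s = 1 and d = 501.
Base 17: x_0 = 17^501 mod 1003 = 765. x_0 ∉ {1, 1002} and s = 1, so 17 is a Miller–Rabin witness and 1003 is composite.
Base 230: x_0 = 230^501 mod 1003 = 535. x_0 ∉ {1, 1002} and s = 1, so 230 is a Miller–Rabin witness and 1003 is composite.
Base 498: x_0 = 498^501 mod 1003 = 677. x_0 ∉ {1, 1002} and s = 1, so 498 is a Miller–Rabin witness and 1003 is composite.
The smallest witness among the given bases is 17.

17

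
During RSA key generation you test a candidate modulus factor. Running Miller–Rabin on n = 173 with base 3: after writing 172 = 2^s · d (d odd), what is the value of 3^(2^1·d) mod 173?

172

n − 1 = 172 = 2^2 · 43, so s = 2 and d = 43.
x_0 = 3^43 mod 173 = 93.
x_1 = 93^2 mod 173 = 172.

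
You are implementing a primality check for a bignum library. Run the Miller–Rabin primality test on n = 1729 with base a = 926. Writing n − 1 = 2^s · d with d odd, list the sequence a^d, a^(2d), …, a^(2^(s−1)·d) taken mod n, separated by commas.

911, 1, 1, 1, 1, 1

n − 1 = 1728 = 2^6 · 27, so s = 6 and d = 27.
x_0 = 926^27 mod 1729 = 911.
x_1 = 911^2 mod 1729 = 1.
x_2 = 1^2 mod 1729 = 1.
x_3 = 1^2 mod 1729 = 1.
x_4 = 1^2 mod 1729 = 1.
x_5 = 1^2 mod 1729 = 1.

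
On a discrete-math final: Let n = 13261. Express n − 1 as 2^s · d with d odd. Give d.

Halving: 13260 → 6630 → 3315; 3315 is odd.
So 13260 = 2^2 · 3315.

3315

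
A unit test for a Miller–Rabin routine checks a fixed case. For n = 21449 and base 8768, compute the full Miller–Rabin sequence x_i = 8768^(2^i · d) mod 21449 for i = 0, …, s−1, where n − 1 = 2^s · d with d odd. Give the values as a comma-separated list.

n − 1 = 21448 = 2^3 · 2681, so s = 3 and d = 2681.
x_0 = 8768^2681 mod 21449 = 21274.
x_1 = 21274^2 mod 21449 = 9176.
x_2 = 9176^2 mod 21449 = 11651.

21274, 9176, 11651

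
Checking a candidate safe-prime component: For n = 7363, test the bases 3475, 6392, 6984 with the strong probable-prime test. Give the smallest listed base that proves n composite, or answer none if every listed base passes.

n − 1 = 7362 = 2^1 · 3681, so s = 1 and d = 3681.
Base 3475: x_0 = 3475^3681 mod 7363 = 1. x_0 = 1, so 3475 is not a witness.
Base 6392: x_0 = 6392^3681 mod 7363 = 7362. x_0 = 7362 ≡ −1, so 6392 is not a witness.
Base 6984: x_0 = 6984^3681 mod 7363 = 7362. x_0 = 7362 ≡ −1, so 6984 is not a witness.
No listed base is a witness for 7363.

none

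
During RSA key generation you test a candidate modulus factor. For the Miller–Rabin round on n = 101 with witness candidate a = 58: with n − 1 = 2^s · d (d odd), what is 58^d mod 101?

n − 1 = 100 = 2^2 · 25, so s = 2 and d = 25.
58^25 mod 101 = 1.

1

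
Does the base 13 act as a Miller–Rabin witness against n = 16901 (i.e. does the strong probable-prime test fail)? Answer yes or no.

n − 1 = 16900 = 2^2 · 4225, so s = 2 and d = 4225.
x_0 = 13^4225 mod 16901 = 1.
x_0 = 1, so 13 is not a witness.

no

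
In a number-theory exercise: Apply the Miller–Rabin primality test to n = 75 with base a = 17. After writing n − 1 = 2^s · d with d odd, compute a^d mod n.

2

n − 1 = 74 = 2^1 · 37, so s = 1 and d = 37.
17^37 mod 75 = 2.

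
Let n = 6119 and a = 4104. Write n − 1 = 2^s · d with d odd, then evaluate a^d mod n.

3091

n − 1 = 6118 = 2^1 · 3059, so s = 1 and d = 3059.
By repeated squaring, 4104^3059 ≡ 3091 (mod 6119).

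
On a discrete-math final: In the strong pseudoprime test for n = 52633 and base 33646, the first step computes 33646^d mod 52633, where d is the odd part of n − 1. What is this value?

15863

n − 1 = 52632 = 2^3 · 6579, so s = 3 and d = 6579.
33646^6579 mod 52633 = 15863.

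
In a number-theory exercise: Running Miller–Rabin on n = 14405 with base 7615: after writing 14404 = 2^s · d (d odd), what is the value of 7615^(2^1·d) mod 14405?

n − 1 = 14404 = 2^2 · 3601, so s = 2 and d = 3601.
x_0 = 7615^3601 mod 14405 = 10470.
x_1 = 10470^2 mod 14405 = 13255.

13255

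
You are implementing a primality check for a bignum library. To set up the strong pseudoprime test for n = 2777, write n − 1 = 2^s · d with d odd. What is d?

Halving: 2776 → 1388 → 694 → 347; 347 is odd.
So 2776 = 2^3 · 347.

347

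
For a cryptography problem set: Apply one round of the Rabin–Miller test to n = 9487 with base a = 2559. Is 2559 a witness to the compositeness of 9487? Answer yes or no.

yes

n − 1 = 9486 = 2^1 · 4743, so s = 1 and d = 4743.
x_0 = 2559^4743 mod 9487 = 8476.
x_0 ∉ {1, 9486} and s = 1, so 2559 is a Miller–Rabin witness and 9487 is composite.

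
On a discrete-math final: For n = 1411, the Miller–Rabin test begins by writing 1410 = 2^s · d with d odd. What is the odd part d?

Halving: 1410 → 705; 705 is odd.
So 1410 = 2^1 · 705.

705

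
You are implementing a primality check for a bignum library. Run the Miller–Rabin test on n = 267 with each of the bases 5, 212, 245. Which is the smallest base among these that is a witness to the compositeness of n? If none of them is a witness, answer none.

5

n − 1 = 266 = 2^1 · 133, so s = 1 and d = 133.
Base 5: x_0 = 5^133 mod 267 = 5. x_0 ∉ {1, 266} and s = 1, so 5 is a Miller–Rabin witness and 267 is composite.
Base 212: x_0 = 212^133 mod 267 = 212. x_0 ∉ {1, 266} and s = 1, so 212 is a Miller–Rabin witness and 267 is composite.
Base 245: x_0 = 245^133 mod 267 = 245. x_0 ∉ {1, 266} and s = 1, so 245 is a Miller–Rabin witness and 267 is composite.
The smallest witness among the given bases is 5.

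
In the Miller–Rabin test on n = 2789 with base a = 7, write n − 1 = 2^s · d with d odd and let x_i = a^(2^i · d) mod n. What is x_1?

n − 1 = 2788 = 2^2 · 697, so s = 2 and d = 697.
Repeated squaring mod 2789: 7^1 ≡ 7, 7^2 ≡ 49, 7^4 ≡ 2401, 7^8 ≡ 2727, 7^16 ≡ 1055, 7^32 ≡ 214, 7^64 ≡ 1172, 7^128 ≡ 1396, 7^256 ≡ 2094, 7^512 ≡ 528.
697 = 512 + 128 + 32 + 16 + 8 + 1, so 7^697 ≡ 528·1396·214·1055·2727·7 ≡ 2622 (mod 2789).
x_0 = 2622.
x_1 = 2622^2 mod 2789 = 2788.

2788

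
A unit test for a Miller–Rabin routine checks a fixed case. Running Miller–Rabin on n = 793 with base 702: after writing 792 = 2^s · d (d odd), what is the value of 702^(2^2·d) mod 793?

n − 1 = 792 = 2^3 · 99, so s = 3 and d = 99.
x_0 = 702^99 mod 793 = 338.
x_1 = 338^2 mod 793 = 52.
x_2 = 52^2 mod 793 = 325.

325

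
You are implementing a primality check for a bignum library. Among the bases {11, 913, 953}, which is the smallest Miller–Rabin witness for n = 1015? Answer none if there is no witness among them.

11

n − 1 = 1014 = 2^1 · 507, so s = 1 and d = 507.
Base 11: x_0 = 11^507 mod 1015 = 316. x_0 ∉ {1, 1014} and s = 1, so 11 is a Miller–Rabin witness and 1015 is composite.
Base 913: x_0 = 913^507 mod 1015 = 482. x_0 ∉ {1, 1014} and s = 1, so 913 is a Miller–Rabin witness and 1015 is composite.
Base 953: x_0 = 953^507 mod 1015 = 197. x_0 ∉ {1, 1014} and s = 1, so 953 is a Miller–Rabin witness and 1015 is composite.
The smallest witness among the given bases is 11.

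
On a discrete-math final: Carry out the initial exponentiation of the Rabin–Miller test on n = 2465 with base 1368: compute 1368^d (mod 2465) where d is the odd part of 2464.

n − 1 = 2464 = 2^5 · 77, so s = 5 and d = 77.
1368^77 mod 2465 = 1913.

1913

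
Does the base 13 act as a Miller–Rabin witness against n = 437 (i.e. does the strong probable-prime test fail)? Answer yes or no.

n − 1 = 436 = 2^2 · 109, so s = 2 and d = 109.
Repeated squaring mod 437: 13^1 ≡ 13, 13^2 ≡ 169, 13^4 ≡ 156, 13^8 ≡ 301, 13^16 ≡ 142, 13^32 ≡ 62, 13^64 ≡ 348.
109 = 64 + 32 + 8 + 4 + 1, so 13^109 ≡ 348·62·301·156·13 ≡ 108 (mod 437).
x_0 = 13^109 mod 437 = 108.
x_0 is neither 1 nor 436, so continue squaring.
x_1 = 108^2 mod 437 = 302.
Reached i = s−1 = 1 without hitting −1: 13 is a Miller–Rabin witness and 437 is composite.

yes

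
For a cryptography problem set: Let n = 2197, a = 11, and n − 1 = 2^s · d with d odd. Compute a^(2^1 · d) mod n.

n − 1 = 2196 = 2^2 · 549, so s = 2 and d = 549.
x_0 = 11^549 mod 2197 = 2049.
x_1 = 2049^2 mod 2197 = 2131.

2131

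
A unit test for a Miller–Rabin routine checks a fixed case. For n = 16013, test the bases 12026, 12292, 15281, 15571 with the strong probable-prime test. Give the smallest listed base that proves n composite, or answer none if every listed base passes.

12026

n − 1 = 16012 = 2^2 · 4003, so s = 2 and d = 4003.
Base 12026: x_0 = 12026^4003 mod 16013 = 10445. x_0 is neither 1 nor 16012, so continue squaring. x_1 = 10445^2 mod 16013 = 1456. Reached i = s−1 = 1 without hitting −1: 12026 is a Miller–Rabin witness and 16013 is composite.
Base 12292: x_0 = 12292^4003 mod 16013 = 15288. x_0 is neither 1 nor 16012, so continue squaring. x_1 = 15288^2 mod 16013 = 13209. Reached i = s−1 = 1 without hitting −1: 12292 is a Miller–Rabin witness and 16013 is composite.
Base 15281: x_0 = 15281^4003 mod 16013 = 1099. x_0 is neither 1 nor 16012, so continue squaring. x_1 = 1099^2 mod 16013 = 6826. Reached i = s−1 = 1 without hitting −1: 15281 is a Miller–Rabin witness and 16013 is composite.
Base 15571: x_0 = 15571^4003 mod 16013 = 5298. x_0 is neither 1 nor 16012, so continue squaring. x_1 = 5298^2 mod 16013 = 14028. Reached i = s−1 = 1 without hitting −1: 15571 is a Miller–Rabin witness and 16013 is composite.
The smallest witness among the given bases is 12026.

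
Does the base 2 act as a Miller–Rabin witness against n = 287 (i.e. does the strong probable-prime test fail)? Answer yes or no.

yes

n − 1 = 286 = 2^1 · 143, so s = 1 and d = 143.
x_0 = 2^143 mod 287 = 172.
x_0 ∉ {1, 286} and s = 1, so 2 is a Miller–Rabin witness and 287 is composite.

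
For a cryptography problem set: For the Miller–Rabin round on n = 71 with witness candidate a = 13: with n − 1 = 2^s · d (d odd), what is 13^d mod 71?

n − 1 = 70 = 2^1 · 35, so s = 1 and d = 35.
13^35 mod 71 = 70.

70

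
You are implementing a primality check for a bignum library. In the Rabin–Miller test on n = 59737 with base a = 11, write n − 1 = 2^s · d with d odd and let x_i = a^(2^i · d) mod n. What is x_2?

24461

n − 1 = 59736 = 2^3 · 7467, so s = 3 and d = 7467.
x_0 = 11^7467 mod 59737 = 9067.
x_1 = 9067^2 mod 59737 = 12377.
x_2 = 12377^2 mod 59737 = 24461.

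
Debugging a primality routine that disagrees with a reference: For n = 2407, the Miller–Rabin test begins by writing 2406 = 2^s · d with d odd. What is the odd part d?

1203

Halving: 2406 → 1203; 1203 is odd.
So 2406 = 2^1 · 1203.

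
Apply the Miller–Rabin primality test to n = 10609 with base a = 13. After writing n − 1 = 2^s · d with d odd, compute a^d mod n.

n − 1 = 10608 = 2^4 · 663, so s = 4 and d = 663.
13^663 mod 10609 = 8138.

8138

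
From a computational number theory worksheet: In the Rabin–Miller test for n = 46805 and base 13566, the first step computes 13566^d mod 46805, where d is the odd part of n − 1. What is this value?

n − 1 = 46804 = 2^2 · 11701, so s = 2 and d = 11701.
Repeated squaring mod 46805: 13566^1 ≡ 13566, 13566^2 ≡ 45901, 13566^4 ≡ 21531, 13566^8 ≡ 27241, 13566^16 ≡ 25611, 13566^32 ≡ 44856, 13566^64 ≡ 7396, 13566^128 ≡ 32576, 13566^256 ≡ 32816, 13566^512 ≡ 416, 13566^1024 ≡ 32641, 13566^2048 ≡ 12666, 13566^4096 ≡ 26821, 13566^8192 ≡ 19996.
11701 = 8192 + 2048 + 1024 + 256 + 128 + 32 + 16 + 4 + 1, so 13566^11701 ≡ 19996·12666·32641·32816·32576·44856·25611·21531·13566 ≡ 33916 (mod 46805).

33916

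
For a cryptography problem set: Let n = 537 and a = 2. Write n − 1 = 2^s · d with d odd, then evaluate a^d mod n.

455

n − 1 = 536 = 2^3 · 67, so s = 3 and d = 67.
By repeated squaring, 2^67 ≡ 455 (mod 537).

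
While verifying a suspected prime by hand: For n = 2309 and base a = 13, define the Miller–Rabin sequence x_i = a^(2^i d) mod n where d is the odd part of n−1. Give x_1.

n − 1 = 2308 = 2^2 · 577, so s = 2 and d = 577.
By repeated squaring, 13^577 ≡ 688 (mod 2309).
x_0 = 688.
x_1 = 688^2 mod 2309 = 2308.

2308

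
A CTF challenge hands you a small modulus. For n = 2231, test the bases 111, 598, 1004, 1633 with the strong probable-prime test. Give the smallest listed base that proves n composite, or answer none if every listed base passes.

111

n − 1 = 2230 = 2^1 · 1115, so s = 1 and d = 1115.
Base 111: x_0 = 111^1115 mod 2231 = 1492. x_0 ∉ {1, 2230} and s = 1, so 111 is a Miller–Rabin witness and 2231 is composite.
Base 598: x_0 = 598^1115 mod 2231 = 1449. x_0 ∉ {1, 2230} and s = 1, so 598 is a Miller–Rabin witness and 2231 is composite.
Base 1004: x_0 = 1004^1115 mod 2231 = 67. x_0 ∉ {1, 2230} and s = 1, so 1004 is a Miller–Rabin witness and 2231 is composite.
Base 1633: x_0 = 1633^1115 mod 2231 = 782. x_0 ∉ {1, 2230} and s = 1, so 1633 is a Miller–Rabin witness and 2231 is composite.
The smallest witness among the given bases is 111.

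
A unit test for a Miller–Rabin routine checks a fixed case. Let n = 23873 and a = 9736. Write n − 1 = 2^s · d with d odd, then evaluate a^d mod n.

2443

n − 1 = 23872 = 2^6 · 373, so s = 6 and d = 373.
9736^373 mod 23873 = 2443.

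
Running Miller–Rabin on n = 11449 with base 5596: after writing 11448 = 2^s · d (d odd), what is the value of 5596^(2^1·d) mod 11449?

7063

n − 1 = 11448 = 2^3 · 1431, so s = 3 and d = 1431.
Repeated squaring mod 11449: 5596^1 ≡ 5596, 5596^2 ≡ 2201, 5596^4 ≡ 1474, 5596^8 ≡ 8815, 5596^16 ≡ 11311, 5596^32 ≡ 7595, 5596^64 ≡ 3963, 5596^128 ≡ 8790, 5596^256 ≡ 6248, 5596^512 ≡ 7863, 5596^1024 ≡ 2169.
1431 = 1024 + 256 + 128 + 16 + 4 + 2 + 1, so 5596^1431 ≡ 2169·6248·8790·11311·1474·2201·5596 ≡ 7917 (mod 11449).
x_0 = 7917.
x_1 = 7917^2 mod 11449 = 7063.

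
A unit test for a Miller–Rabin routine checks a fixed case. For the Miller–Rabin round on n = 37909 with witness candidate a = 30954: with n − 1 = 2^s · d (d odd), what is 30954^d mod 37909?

n − 1 = 37908 = 2^2 · 9477, so s = 2 and d = 9477.
By repeated squaring, 30954^9477 ≡ 995 (mod 37909).

995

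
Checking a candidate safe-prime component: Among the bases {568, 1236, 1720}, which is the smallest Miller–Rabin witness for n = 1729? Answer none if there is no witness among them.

n − 1 = 1728 = 2^6 · 27, so s = 6 and d = 27.
Base 568: x_0 = 568^27 mod 1729 = 1. x_0 = 1, so 568 is not a witness.
Base 1236: x_0 = 1236^27 mod 1729 = 1. x_0 = 1, so 1236 is not a witness.
Base 1720: x_0 = 1720^27 mod 1729 = 1728. x_0 = 1728 ≡ −1, so 1720 is not a witness.
No listed base is a witness for 1729.

none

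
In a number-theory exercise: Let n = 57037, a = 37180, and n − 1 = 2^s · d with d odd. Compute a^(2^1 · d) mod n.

n − 1 = 57036 = 2^2 · 14259, so s = 2 and d = 14259.
Repeated squaring mod 57037: 37180^1 ≡ 37180, 37180^2 ≡ 3668, 37180^4 ≡ 50529, 37180^8 ≡ 32610, 37180^16 ≡ 14272, 37180^32 ≡ 10857, 37180^64 ≡ 36007, 37180^128 ≡ 53039, 37180^256 ≡ 13644, 37180^512 ≡ 47005, 37180^1024 ≡ 27756, 37180^2048 ≡ 53814, 37180^4096 ≡ 6995, 37180^8192 ≡ 49316.
14259 = 8192 + 4096 + 1024 + 512 + 256 + 128 + 32 + 16 + 2 + 1, so 37180^14259 ≡ 49316·6995·27756·47005·13644·53039·10857·14272·3668·37180 ≡ 1 (mod 57037).
x_0 = 1.
x_1 = 1^2 mod 57037 = 1.

1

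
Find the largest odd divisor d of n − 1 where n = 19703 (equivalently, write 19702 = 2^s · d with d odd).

Halving: 19702 → 9851; 9851 is odd.
So 19702 = 2^1 · 9851.

9851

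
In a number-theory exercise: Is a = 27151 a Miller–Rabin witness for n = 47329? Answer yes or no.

yes

n − 1 = 47328 = 2^5 · 1479, so s = 5 and d = 1479.
x_0 = 27151^1479 mod 47329 = 18525.
x_0 is neither 1 nor 47328, so continue squaring.
x_1 = 18525^2 mod 47329 = 40375.
x_2 = 40375^2 mod 47329 = 35207.
x_3 = 35207^2 mod 47329 = 33668.
x_4 = 33668^2 mod 47329 = 4674.
Reached i = s−1 = 4 without hitting −1: 27151 is a Miller–Rabin witness and 47329 is composite.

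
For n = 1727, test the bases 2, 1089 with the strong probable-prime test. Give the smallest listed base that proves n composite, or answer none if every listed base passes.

2

n − 1 = 1726 = 2^1 · 863, so s = 1 and d = 863.
Base 2: x_0 = 2^863 mod 1727 = 910. x_0 ∉ {1, 1726} and s = 1, so 2 is a Miller–Rabin witness and 1727 is composite.
Base 1089: x_0 = 1089^863 mod 1727 = 1265. x_0 ∉ {1, 1726} and s = 1, so 1089 is a Miller–Rabin witness and 1727 is composite.
The smallest witness among the given bases is 2.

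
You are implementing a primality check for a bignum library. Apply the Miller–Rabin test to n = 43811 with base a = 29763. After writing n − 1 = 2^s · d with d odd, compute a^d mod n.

25783

n − 1 = 43810 = 2^1 · 21905, so s = 1 and d = 21905.
29763^21905 mod 43811 = 25783.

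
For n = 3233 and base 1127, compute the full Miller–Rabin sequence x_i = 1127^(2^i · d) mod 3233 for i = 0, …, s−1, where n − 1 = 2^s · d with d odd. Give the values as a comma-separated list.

1241, 1173, 1904, 1023, 2270

n − 1 = 3232 = 2^5 · 101, so s = 5 and d = 101.
x_0 = 1127^101 mod 3233 = 1241.
x_1 = 1241^2 mod 3233 = 1173.
x_2 = 1173^2 mod 3233 = 1904.
x_3 = 1904^2 mod 3233 = 1023.
x_4 = 1023^2 mod 3233 = 2270.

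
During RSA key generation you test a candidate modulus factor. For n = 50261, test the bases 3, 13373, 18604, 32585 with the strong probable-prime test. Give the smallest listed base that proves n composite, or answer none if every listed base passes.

none

n − 1 = 50260 = 2^2 · 12565, so s = 2 and d = 12565.
Base 3: x_0 = 3^12565 mod 50261 = 24073. x_0 is neither 1 nor 50260, so continue squaring. x_1 = 24073^2 mod 50261 = 50260. x_1 ≡ −1, so 3 is not a witness.
Base 13373: x_0 = 13373^12565 mod 50261 = 50260. x_0 = 50260 ≡ −1, so 13373 is not a witness.
Base 18604: x_0 = 18604^12565 mod 50261 = 24073. x_0 is neither 1 nor 50260, so continue squaring. x_1 = 24073^2 mod 50261 = 50260. x_1 ≡ −1, so 18604 is not a witness.
Base 32585: x_0 = 32585^12565 mod 50261 = 1. x_0 = 1, so 32585 is not a witness.
No listed base is a witness for 50261.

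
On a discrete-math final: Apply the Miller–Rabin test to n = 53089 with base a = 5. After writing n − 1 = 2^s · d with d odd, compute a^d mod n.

n − 1 = 53088 = 2^5 · 1659, so s = 5 and d = 1659.
By repeated squaring, 5^1659 ≡ 53088 (mod 53089).

53088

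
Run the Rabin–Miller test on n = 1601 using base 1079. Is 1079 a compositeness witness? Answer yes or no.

no

n − 1 = 1600 = 2^6 · 25, so s = 6 and d = 25.
x_0 = 1079^25 mod 1601 = 796.
x_0 is neither 1 nor 1600, so continue squaring.
x_1 = 796^2 mod 1601 = 1221.
x_2 = 1221^2 mod 1601 = 310.
x_3 = 310^2 mod 1601 = 40.
x_4 = 40^2 mod 1601 = 1600.
x_4 ≡ −1, so 1079 is not a witness.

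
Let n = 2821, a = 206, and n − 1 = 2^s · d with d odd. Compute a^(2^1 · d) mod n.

n − 1 = 2820 = 2^2 · 705, so s = 2 and d = 705.
x_0 = 206^705 mod 2821 = 125.
x_1 = 125^2 mod 2821 = 1520.

1520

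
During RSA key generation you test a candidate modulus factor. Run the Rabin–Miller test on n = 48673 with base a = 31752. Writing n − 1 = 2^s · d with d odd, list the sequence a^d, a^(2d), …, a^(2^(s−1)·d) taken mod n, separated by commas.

17360, 35057, 48672, 1, 1

n − 1 = 48672 = 2^5 · 1521, so s = 5 and d = 1521.
x_0 = 31752^1521 mod 48673 = 17360.
x_1 = 17360^2 mod 48673 = 35057.
x_2 = 35057^2 mod 48673 = 48672.
x_3 = 48672^2 mod 48673 = 1.
x_4 = 1^2 mod 48673 = 1.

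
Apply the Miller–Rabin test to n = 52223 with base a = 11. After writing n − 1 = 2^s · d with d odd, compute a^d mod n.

1

n − 1 = 52222 = 2^1 · 26111, so s = 1 and d = 26111.
Repeated squaring mod 52223: 11^1 ≡ 11, 11^2 ≡ 121, 11^4 ≡ 14641, 11^8 ≡ 35689, 11^16 ≡ 37974, 11^32 ≡ 43200, 11^64 ≡ 51095, 11^128 ≡ 19032, 11^256 ≡ 50519, 11^512 ≡ 31351, 11^1024 ≡ 48341, 11^2048 ≡ 29700, 11^4096 ≡ 43530, 11^8192 ≡ 1568, 11^16384 ≡ 4143.
26111 = 16384 + 8192 + 1024 + 256 + 128 + 64 + 32 + 16 + 8 + 4 + 2 + 1, so 11^26111 ≡ 4143·1568·48341·50519·19032·51095·43200·37974·35689·14641·121·11 ≡ 1 (mod 52223).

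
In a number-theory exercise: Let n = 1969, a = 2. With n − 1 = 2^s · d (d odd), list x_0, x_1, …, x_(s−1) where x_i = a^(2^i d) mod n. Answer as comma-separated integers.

1823, 1626, 1478, 863

n − 1 = 1968 = 2^4 · 123, so s = 4 and d = 123.
x_0 = 2^123 mod 1969 = 1823.
x_1 = 1823^2 mod 1969 = 1626.
x_2 = 1626^2 mod 1969 = 1478.
x_3 = 1478^2 mod 1969 = 863.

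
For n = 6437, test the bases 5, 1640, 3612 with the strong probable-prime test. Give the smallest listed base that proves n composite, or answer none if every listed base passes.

n − 1 = 6436 = 2^2 · 1609, so s = 2 and d = 1609.
Base 5: x_0 = 5^1609 mod 6437 = 5789. x_0 is neither 1 nor 6436, so continue squaring. x_1 = 5789^2 mod 6437 = 1499. Reached i = s−1 = 1 without hitting −1: 5 is a Miller–Rabin witness and 6437 is composite.
Base 1640: x_0 = 1640^1609 mod 6437 = 4469. x_0 is neither 1 nor 6436, so continue squaring. x_1 = 4469^2 mod 6437 = 4387. Reached i = s−1 = 1 without hitting −1: 1640 is a Miller–Rabin witness and 6437 is composite.
Base 3612: x_0 = 3612^1609 mod 6437 = 3926. x_0 is neither 1 nor 6436, so continue squaring. x_1 = 3926^2 mod 6437 = 3298. Reached i = s−1 = 1 without hitting −1: 3612 is a Miller–Rabin witness and 6437 is composite.
The smallest witness among the given bases is 5.

5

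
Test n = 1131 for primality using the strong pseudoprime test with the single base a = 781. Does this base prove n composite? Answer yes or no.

n − 1 = 1130 = 2^1 · 565, so s = 1 and d = 565.
x_0 = 781^565 mod 1131 = 664.
x_0 ∉ {1, 1130} and s = 1, so 781 is a Miller–Rabin witness and 1131 is composite.

yes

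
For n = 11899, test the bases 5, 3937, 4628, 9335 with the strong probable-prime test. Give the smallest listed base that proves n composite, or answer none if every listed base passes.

n − 1 = 11898 = 2^1 · 5949, so s = 1 and d = 5949.
Base 5: x_0 = 5^5949 mod 11899 = 4297. x_0 ∉ {1, 11898} and s = 1, so 5 is a Miller–Rabin witness and 11899 is composite.
Base 3937: x_0 = 3937^5949 mod 11899 = 8697. x_0 ∉ {1, 11898} and s = 1, so 3937 is a Miller–Rabin witness and 11899 is composite.
Base 4628: x_0 = 4628^5949 mod 11899 = 8417. x_0 ∉ {1, 11898} and s = 1, so 4628 is a Miller–Rabin witness and 11899 is composite.
Base 9335: x_0 = 9335^5949 mod 11899 = 9564. x_0 ∉ {1, 11898} and s = 1, so 9335 is a Miller–Rabin witness and 11899 is composite.
The smallest witness among the given bases is 5.

5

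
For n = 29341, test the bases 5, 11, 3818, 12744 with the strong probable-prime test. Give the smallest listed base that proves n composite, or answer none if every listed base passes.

5

n − 1 = 29340 = 2^2 · 7335, so s = 2 and d = 7335.
Base 5: x_0 = 5^7335 mod 29341 = 15127. x_0 is neither 1 nor 29340, so continue squaring. x_1 = 15127^2 mod 29341 = 25011. Reached i = s−1 = 1 without hitting −1: 5 is a Miller–Rabin witness and 29341 is composite.
Base 11: x_0 = 11^7335 mod 29341 = 1331. x_0 is neither 1 nor 29340, so continue squaring. x_1 = 1331^2 mod 29341 = 11101. Reached i = s−1 = 1 without hitting −1: 11 is a Miller–Rabin witness and 29341 is composite.
Base 3818: x_0 = 3818^7335 mod 29341 = 4330. x_0 is neither 1 nor 29340, so continue squaring. x_1 = 4330^2 mod 29341 = 1. x_1 = 1 but x_0 ≠ ±1, a nontrivial square root of 1 — 3818 is a witness and 29341 is composite.
Base 12744: x_0 = 12744^7335 mod 29341 = 6772. x_0 is neither 1 nor 29340, so continue squaring. x_1 = 6772^2 mod 29341 = 1. x_1 = 1 but x_0 ≠ ±1, a nontrivial square root of 1 — 12744 is a witness and 29341 is composite.
The smallest witness among the given bases is 5.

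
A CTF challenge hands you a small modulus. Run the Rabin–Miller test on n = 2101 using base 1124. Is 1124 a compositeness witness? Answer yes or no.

n − 1 = 2100 = 2^2 · 525, so s = 2 and d = 525.
Repeated squaring mod 2101: 1124^1 ≡ 1124, 1124^2 ≡ 675, 1124^4 ≡ 1809, 1124^8 ≡ 1224, 1124^16 ≡ 163, 1124^32 ≡ 1357, 1124^64 ≡ 973, 1124^128 ≡ 1279, 1124^256 ≡ 1263, 1124^512 ≡ 510.
525 = 512 + 8 + 4 + 1, so 1124^525 ≡ 510·1224·1809·1124 ≡ 1517 (mod 2101).
x_0 = 1124^525 mod 2101 = 1517.
x_0 is neither 1 nor 2100, so continue squaring.
x_1 = 1517^2 mod 2101 = 694.
Reached i = s−1 = 1 without hitting −1: 1124 is a Miller–Rabin witness and 2101 is composite.

yes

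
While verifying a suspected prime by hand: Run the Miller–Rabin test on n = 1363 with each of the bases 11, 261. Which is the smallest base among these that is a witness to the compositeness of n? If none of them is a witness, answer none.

n − 1 = 1362 = 2^1 · 681, so s = 1 and d = 681.
Base 11: x_0 = 11^681 mod 1363 = 872. x_0 ∉ {1, 1362} and s = 1, so 11 is a Miller–Rabin witness and 1363 is composite.
Base 261: x_0 = 261^681 mod 1363 = 464. x_0 ∉ {1, 1362} and s = 1, so 261 is a Miller–Rabin witness and 1363 is composite.
The smallest witness among the given bases is 11.

11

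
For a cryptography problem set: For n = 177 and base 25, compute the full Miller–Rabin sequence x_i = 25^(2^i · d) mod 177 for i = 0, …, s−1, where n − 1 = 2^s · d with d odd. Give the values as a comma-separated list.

46, 169, 64, 25

n − 1 = 176 = 2^4 · 11, so s = 4 and d = 11.
x_0 = 25^11 mod 177 = 46.
x_1 = 46^2 mod 177 = 169.
x_2 = 169^2 mod 177 = 64.
x_3 = 64^2 mod 177 = 25.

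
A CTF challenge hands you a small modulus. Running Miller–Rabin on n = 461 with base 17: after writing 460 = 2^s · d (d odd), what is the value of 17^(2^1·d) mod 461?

1

n − 1 = 460 = 2^2 · 115, so s = 2 and d = 115.
Repeated squaring mod 461: 17^1 ≡ 17, 17^2 ≡ 289, 17^4 ≡ 80, 17^8 ≡ 407, 17^16 ≡ 150, 17^32 ≡ 372, 17^64 ≡ 84.
115 = 64 + 32 + 16 + 2 + 1, so 17^115 ≡ 84·372·150·289·17 ≡ 460 (mod 461).
x_0 = 460.
x_1 = 460^2 mod 461 = 1.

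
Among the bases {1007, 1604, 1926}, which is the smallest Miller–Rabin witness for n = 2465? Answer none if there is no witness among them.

1604

n − 1 = 2464 = 2^5 · 77, so s = 5 and d = 77.
Base 1007: x_0 = 1007^77 mod 2465 = 1177. x_0 is neither 1 nor 2464, so continue squaring. x_1 = 1177^2 mod 2465 = 2464. x_1 ≡ −1, so 1007 is not a witness.
Base 1604: x_0 = 1604^77 mod 2465 = 724. x_0 is neither 1 nor 2464, so continue squaring. x_1 = 724^2 mod 2465 = 1596. x_2 = 1596^2 mod 2465 = 871. x_3 = 871^2 mod 2465 = 1886. x_4 = 1886^2 mod 2465 = 1. x_4 = 1 but x_3 ≠ ±1, a nontrivial square root of 1 — 1604 is a witness and 2465 is composite.
Base 1926: x_0 = 1926^77 mod 2465 = 1346. x_0 is neither 1 nor 2464, so continue squaring. x_1 = 1346^2 mod 2465 = 2406. x_2 = 2406^2 mod 2465 = 1016. x_3 = 1016^2 mod 2465 = 1886. x_4 = 1886^2 mod 2465 = 1. x_4 = 1 but x_3 ≠ ±1, a nontrivial square root of 1 — 1926 is a witness and 2465 is composite.
The smallest witness among the given bases is 1604.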